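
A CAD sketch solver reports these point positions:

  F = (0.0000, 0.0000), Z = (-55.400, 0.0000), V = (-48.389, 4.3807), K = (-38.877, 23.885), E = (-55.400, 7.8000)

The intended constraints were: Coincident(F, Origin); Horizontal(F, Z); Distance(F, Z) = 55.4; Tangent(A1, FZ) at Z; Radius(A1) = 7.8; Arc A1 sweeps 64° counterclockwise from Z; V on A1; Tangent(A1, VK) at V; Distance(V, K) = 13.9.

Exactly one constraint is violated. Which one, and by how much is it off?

Distance(V, K) = 13.9 — off by 7.80.

F = (0.00, 0.00) ✓; F.y = 0.00, Z.y = 0.00 ✓; |FZ| = 55.40 ✓; ∠(EZ, ZF) = 90.00° ✓; |EZ| = 7.800 ✓; bearing(E→V) − bearing(E→Z) = 64.00° ✓; |EV| = 7.800 ✓; ∠(EV, VK) = 90.00° ✓; |VK| = 21.70 ✗.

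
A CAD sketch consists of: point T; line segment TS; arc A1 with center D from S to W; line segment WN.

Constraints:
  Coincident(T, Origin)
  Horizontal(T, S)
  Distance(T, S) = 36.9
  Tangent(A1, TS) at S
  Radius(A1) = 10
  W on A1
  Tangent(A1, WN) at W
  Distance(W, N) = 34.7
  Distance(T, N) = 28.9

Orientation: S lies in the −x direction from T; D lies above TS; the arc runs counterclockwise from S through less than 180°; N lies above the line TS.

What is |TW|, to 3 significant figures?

29.8

Checks: |DW| = 10.00 ✓; ∠(DW, WN) = 90.00° ✓; |WN| = 34.70 ✓; |TN| = 28.90 ✓.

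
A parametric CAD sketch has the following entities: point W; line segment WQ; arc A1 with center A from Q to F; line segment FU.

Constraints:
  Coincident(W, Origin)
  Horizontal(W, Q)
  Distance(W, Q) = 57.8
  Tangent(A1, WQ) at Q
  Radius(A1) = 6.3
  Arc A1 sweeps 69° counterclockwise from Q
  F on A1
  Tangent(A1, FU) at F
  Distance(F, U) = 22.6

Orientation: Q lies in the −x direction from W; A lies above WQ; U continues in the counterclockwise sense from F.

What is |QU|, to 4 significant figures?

28.77

W is at the origin; W and Q share the same y with |WQ| = 57.8 and Q on the −x side, so Q = (-57.80, 0.000). Since A1 is tangent to WQ there, AQ ⟂ WQ, so A = Q + (0, 6.3) = (-57.80, 6.300). On A1, Q sits at bearing -90° from A; a 69° counterclockwise sweep puts F at bearing -21°, so F = A + 6.3·(cos -21°, sin -21°) = (-51.92, 4.042). Since A1 is tangent to FU there, AF ⟂ FU, so FU runs along (−sin -21°, cos -21°); with |FU| = 22.6, U = (-43.82, 25.14). Then |QU| = |U − Q| = 28.77.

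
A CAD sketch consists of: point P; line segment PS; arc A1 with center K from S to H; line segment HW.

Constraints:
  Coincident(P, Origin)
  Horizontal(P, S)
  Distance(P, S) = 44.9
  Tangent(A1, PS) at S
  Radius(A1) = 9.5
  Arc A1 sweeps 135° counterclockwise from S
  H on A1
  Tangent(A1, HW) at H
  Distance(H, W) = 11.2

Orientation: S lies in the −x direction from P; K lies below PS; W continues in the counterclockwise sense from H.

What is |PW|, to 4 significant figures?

49.92

P is at the origin; PS is horizontal with |PS| = 44.9 and S on the −x side, so S = (-44.90, 0.000). Tangency of A1 to PS means the radius KS is perpendicular to PS, so K = S + (0, -9.5) = (-44.90, -9.500). On A1, S sits at bearing 90° from K; a 135° counterclockwise sweep puts H at bearing 225°, so H = K + 9.5·(cos 225°, sin 225°) = (-51.62, -16.22). A1 meets HW tangentially, so KH is at right angles to HW, so HW runs along (−sin 225°, cos 225°); with |HW| = 11.2, W = (-43.70, -24.14). Then |PW| = |W − P| = 49.92.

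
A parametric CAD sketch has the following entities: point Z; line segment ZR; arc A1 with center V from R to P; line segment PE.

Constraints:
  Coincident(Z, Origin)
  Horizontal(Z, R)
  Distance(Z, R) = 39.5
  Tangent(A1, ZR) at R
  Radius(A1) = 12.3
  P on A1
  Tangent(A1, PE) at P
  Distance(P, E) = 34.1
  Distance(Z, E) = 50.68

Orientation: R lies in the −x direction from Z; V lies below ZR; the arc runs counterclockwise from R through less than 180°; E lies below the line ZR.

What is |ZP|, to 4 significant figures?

52.50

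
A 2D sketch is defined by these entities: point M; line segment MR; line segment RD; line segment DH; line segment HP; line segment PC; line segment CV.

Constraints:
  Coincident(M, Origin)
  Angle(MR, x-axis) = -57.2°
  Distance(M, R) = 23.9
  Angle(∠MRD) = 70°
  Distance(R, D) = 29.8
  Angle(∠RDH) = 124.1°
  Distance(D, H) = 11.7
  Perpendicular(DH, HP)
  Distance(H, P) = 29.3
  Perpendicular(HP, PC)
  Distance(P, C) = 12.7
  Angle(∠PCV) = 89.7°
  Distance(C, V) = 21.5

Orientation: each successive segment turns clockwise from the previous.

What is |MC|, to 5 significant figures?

7.5684

M is at the origin; MR runs at -57.2° with length 23.9, so R = (12.947, -20.090). ∠MRD = 70.0° gives RD at -167.20° from the x-axis; with |RD| = 29.8, D = (-16.113, -26.692). ∠RDH = 124.1° gives DH at 136.90° from the x-axis; with |DH| = 11.7, H = (-24.656, -18.697). DH ⟂ HP, so HP runs at 46.900°; with |HP| = 29.3, P = (-4.6356, 2.6964). HP is perpendicular to PC, so PC runs at -43.100°; with |PC| = 12.7, C = (4.6375, -5.9812). Then |MC| = |C − M| = 7.5684.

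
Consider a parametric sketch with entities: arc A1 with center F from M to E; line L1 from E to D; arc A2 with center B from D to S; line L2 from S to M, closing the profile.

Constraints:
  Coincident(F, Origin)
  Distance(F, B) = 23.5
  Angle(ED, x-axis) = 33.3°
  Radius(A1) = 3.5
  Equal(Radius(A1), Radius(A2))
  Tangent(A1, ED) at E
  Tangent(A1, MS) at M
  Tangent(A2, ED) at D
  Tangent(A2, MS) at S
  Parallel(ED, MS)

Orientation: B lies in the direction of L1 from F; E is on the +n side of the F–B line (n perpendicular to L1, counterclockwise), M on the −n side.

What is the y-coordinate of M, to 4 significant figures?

-2.925

F is at the origin and B lies 23.5 along u from F, so B = 23.5·u = (19.64, 12.90). Tangency of A1 to both parallel lines with radius 3.5 puts E and M at F ± 3.5·n: E = (-1.922, 2.925), M = (1.922, -2.925). So M.y = -2.925.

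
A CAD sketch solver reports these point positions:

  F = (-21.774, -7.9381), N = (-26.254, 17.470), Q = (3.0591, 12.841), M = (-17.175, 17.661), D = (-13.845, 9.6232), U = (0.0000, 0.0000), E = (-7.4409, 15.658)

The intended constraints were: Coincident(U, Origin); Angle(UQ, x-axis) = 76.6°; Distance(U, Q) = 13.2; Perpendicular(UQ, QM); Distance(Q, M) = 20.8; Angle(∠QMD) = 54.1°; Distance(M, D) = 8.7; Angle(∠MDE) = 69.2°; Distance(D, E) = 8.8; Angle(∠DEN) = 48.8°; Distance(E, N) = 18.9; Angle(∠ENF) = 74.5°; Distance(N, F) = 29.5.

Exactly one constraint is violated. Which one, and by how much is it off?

Distance(N, F) = 29.5 — off by 3.70.

U = (0.00, 0.00) ✓; UQ at 76.60° ✓; |UQ| = 13.20 ✓; ∠(UQ, QM) = 90.00° ✓; |QM| = 20.80 ✓; ∠QMD = 54.10° ✓; |MD| = 8.700 ✓; ∠MDE = 69.20° ✓; |DE| = 8.800 ✓; ∠DEN = 48.80° ✓; |EN| = 18.90 ✓; ∠ENF = 74.50° ✓; |NF| = 25.80 ✗.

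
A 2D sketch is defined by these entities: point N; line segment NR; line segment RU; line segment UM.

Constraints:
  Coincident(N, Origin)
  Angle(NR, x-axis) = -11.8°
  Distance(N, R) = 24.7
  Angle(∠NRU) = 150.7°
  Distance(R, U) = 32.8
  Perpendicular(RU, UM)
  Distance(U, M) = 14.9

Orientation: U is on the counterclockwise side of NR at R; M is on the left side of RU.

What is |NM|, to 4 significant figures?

54.41

∠NRU = 150.7°, so RU runs at -11.8° + (180° − 150.7°) = 17.50° from the x-axis; with |RU| = 32.8, U = R + 32.8·(cos 17.50°, sin 17.50°) = (55.46, 4.812). RU ⟂ UM; with |UM| = 14.9 on the left of RU, M = U + 14.9·(-0.3007, 0.9537) = (50.98, 19.02). Then |NM| = |M − N| = 54.41.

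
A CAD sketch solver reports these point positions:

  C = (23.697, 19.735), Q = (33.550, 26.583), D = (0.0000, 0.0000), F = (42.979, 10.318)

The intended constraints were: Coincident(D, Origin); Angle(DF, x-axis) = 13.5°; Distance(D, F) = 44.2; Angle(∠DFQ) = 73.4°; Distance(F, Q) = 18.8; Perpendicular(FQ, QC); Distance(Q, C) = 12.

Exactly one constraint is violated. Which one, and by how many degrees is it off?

Perpendicular(FQ, QC) — off by 4.70°.

D = (0.00, 0.00) ✓; DF at 13.50° ✓; |DF| = 44.20 ✓; ∠DFQ = 73.40° ✓; |FQ| = 18.80 ✓; ∠(FQ, QC) = 94.70° ✗; |QC| = 12.00 ✓.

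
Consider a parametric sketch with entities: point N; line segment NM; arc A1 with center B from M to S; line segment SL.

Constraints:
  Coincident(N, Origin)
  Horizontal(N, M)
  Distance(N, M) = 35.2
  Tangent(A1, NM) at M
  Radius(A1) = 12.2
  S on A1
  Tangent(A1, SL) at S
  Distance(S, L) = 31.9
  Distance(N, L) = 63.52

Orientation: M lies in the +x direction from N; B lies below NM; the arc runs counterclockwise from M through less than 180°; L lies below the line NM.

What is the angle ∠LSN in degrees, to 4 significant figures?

164.9°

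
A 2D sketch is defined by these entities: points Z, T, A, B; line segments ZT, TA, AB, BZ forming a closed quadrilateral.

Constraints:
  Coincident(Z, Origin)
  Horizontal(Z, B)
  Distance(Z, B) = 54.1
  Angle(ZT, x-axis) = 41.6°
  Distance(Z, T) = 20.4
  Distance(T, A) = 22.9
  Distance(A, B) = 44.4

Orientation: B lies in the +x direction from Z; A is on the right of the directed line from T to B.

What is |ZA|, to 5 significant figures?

13.823

Z is at the origin; Z and B share the same y with |ZB| = 54.1 and B in +x, so B = (54.1, 0). ZT runs at 41.6° with |ZT| = 20.4, so T = (15.255, 13.544). A is determined by |TA| = 22.9 and |AB| = 44.4 together: it lies at the intersection of circle(T, 22.9) and circle(B, 44.4). With |TB| = 41.138, the foot of the radical line on TB is 2.9829 from T and the perpendicular offset is √(22.9² − 2.9829²) = 22.705. Taking the right-of-TB solution: A = (10.596, -8.8770).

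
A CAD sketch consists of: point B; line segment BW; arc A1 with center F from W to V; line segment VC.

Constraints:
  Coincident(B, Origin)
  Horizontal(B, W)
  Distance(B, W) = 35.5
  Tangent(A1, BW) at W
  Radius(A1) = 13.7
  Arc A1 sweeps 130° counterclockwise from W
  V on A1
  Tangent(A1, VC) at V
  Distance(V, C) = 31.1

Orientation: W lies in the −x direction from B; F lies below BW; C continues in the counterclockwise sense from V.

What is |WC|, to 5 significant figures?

47.293

B is at the origin; B and W share the same y with |BW| = 35.5 and W on the −x side, so W = (-35.500, 0.0000). The tangent condition forces FW to be normal to BW, so F = W + (0, -13.7) = (-35.500, -13.700). On A1, W sits at bearing 90° from F; a 130° counterclockwise sweep puts V at bearing 220°, so V = F + 13.7·(cos 220°, sin 220°) = (-45.995, -22.506). The tangent condition forces FV to be normal to VC, so VC runs along (−sin 220°, cos 220°); with |VC| = 31.1, C = (-26.004, -46.330). Then |WC| = |C − W| = 47.293.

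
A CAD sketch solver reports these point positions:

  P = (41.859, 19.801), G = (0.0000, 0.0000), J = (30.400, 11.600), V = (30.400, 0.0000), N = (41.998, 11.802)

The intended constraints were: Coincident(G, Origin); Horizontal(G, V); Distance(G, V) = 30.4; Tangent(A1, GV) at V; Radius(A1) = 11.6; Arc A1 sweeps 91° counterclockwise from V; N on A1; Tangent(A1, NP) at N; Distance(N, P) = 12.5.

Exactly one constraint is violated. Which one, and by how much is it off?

Distance(N, P) = 12.5 — off by 4.50.

G = (0.00, 0.00) ✓; G.y = 0.00, V.y = 0.00 ✓; |GV| = 30.40 ✓; ∠(JV, VG) = 90.00° ✓; |JV| = 11.60 ✓; bearing(J→N) − bearing(J→V) = 91.00° ✓; |JN| = 11.60 ✓; ∠(JN, NP) = 90.00° ✓; |NP| = 8.000 ✗.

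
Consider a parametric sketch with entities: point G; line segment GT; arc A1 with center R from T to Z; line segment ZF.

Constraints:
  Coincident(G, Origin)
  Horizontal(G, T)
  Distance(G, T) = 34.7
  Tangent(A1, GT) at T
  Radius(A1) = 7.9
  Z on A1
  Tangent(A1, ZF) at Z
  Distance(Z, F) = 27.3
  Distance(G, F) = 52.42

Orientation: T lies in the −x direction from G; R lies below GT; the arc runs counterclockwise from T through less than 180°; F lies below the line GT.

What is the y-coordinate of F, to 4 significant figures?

-36.13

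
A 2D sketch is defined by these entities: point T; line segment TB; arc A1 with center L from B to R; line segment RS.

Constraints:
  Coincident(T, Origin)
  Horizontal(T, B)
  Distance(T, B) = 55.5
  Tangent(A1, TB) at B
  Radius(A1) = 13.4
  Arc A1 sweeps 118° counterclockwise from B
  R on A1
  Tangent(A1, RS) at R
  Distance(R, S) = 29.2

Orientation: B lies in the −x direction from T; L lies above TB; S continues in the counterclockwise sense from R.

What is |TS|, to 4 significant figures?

73.21

T is at the origin; TB is horizontal with |TB| = 55.5 and B on the −x side, so B = (-55.50, 0.000). Since A1 is tangent to TB there, LB ⟂ TB, so L = B + (0, 13.4) = (-55.50, 13.40). On A1, B sits at bearing -90° from L; a 118° counterclockwise sweep puts R at bearing 28°, so R = L + 13.4·(cos 28°, sin 28°) = (-43.67, 19.69). Since A1 is tangent to RS there, LR ⟂ RS, so RS runs along (−sin 28°, cos 28°); with |RS| = 29.2, S = (-57.38, 45.47). Then |TS| = |S − T| = 73.21.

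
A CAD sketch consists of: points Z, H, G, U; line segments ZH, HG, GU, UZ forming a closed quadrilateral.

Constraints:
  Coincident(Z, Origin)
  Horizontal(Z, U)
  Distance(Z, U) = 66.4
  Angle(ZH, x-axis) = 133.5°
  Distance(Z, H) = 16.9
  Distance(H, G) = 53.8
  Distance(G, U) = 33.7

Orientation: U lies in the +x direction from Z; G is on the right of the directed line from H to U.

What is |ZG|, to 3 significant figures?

38.1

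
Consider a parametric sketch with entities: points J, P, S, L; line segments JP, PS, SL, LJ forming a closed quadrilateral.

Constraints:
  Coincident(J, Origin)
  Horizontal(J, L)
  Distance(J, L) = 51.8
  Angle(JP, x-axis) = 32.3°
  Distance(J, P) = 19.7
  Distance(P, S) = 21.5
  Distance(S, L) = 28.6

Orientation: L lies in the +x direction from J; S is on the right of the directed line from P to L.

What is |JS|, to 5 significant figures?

26.496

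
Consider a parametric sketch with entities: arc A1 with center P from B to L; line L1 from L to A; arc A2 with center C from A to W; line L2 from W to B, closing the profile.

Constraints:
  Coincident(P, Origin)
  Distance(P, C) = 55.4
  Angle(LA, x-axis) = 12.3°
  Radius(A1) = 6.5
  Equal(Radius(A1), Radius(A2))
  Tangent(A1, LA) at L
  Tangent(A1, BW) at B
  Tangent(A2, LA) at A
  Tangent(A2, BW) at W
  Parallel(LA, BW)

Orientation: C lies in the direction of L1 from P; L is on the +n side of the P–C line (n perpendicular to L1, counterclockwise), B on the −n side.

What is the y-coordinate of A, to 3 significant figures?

18.2

The slot axis is L1's direction at 12.3°, so u = (cos 12.3°, sin 12.3°) = (0.977, 0.213) and n = (−sin 12.3°, cos 12.3°) = (-0.213, 0.977). P is at the origin and C lies 55.4 along u from P, so C = 55.4·u = (54.1, 11.8). Tangency of A1 to both parallel lines with radius 6.5 puts L and B at P ± 6.5·n: L = (-1.38, 6.35), B = (1.38, -6.35). Equal radii place A and W the same way about C: A = C + 6.5·n = (52.7, 18.2), W = C − 6.5·n = (55.5, 5.45). So A.y = 18.2.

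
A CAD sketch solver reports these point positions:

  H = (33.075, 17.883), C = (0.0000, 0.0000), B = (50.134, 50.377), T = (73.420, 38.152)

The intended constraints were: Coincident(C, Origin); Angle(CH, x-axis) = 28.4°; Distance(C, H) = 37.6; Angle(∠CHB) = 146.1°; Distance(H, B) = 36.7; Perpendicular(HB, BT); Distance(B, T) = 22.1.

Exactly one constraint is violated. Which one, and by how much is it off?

Distance(B, T) = 22.1 — off by 4.20.

C = (0.00, 0.00) ✓; CH at 28.40° ✓; |CH| = 37.60 ✓; ∠CHB = 146.1° ✓; |HB| = 36.70 ✓; ∠(HB, BT) = 90.00° ✓; |BT| = 26.30 ✗.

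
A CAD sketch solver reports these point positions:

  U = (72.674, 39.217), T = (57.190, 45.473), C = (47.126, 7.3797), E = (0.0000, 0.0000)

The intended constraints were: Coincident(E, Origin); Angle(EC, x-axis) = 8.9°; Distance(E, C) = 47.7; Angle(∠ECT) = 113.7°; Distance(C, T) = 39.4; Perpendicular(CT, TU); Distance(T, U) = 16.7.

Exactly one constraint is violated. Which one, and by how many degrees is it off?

Perpendicular(CT, TU) — off by 7.20°.

E = (0.00, 0.00) ✓; EC at 8.900° ✓; |EC| = 47.70 ✓; ∠ECT = 113.7° ✓; |CT| = 39.40 ✓; ∠(CT, TU) = 97.20° ✗; |TU| = 16.70 ✓.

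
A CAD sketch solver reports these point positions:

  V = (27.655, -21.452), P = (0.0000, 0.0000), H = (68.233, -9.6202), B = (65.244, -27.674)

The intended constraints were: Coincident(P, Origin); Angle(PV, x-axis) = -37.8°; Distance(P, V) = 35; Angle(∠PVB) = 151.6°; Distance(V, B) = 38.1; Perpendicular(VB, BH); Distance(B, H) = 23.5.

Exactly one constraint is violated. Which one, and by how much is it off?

Distance(B, H) = 23.5 — off by 5.20.

P = (0.00, 0.00) ✓; PV at -37.80° ✓; |PV| = 35.00 ✓; ∠PVB = 151.6° ✓; |VB| = 38.10 ✓; ∠(VB, BH) = 90.00° ✓; |BH| = 18.30 ✗.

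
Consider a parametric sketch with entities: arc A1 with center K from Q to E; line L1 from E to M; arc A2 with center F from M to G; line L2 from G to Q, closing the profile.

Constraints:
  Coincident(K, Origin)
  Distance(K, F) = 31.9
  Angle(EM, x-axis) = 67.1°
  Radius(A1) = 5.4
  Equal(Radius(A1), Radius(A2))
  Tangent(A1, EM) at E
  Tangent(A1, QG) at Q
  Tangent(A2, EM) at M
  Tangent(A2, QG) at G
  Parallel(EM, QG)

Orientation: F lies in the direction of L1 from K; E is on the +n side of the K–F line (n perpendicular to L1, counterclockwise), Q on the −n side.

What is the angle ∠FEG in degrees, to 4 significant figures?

9.096°

Tangency of A1 to both parallel lines with radius 5.4 puts E and Q at K ± 5.4·n: E = (-4.974, 2.101), Q = (4.974, -2.101). Equal radii place M and G the same way about F: M = F + 5.4·n = (7.439, 31.49), G = F − 5.4·n = (17.39, 27.28). Then cos ∠FEG = EF·EG / (|EF||EG|), giving 9.096°.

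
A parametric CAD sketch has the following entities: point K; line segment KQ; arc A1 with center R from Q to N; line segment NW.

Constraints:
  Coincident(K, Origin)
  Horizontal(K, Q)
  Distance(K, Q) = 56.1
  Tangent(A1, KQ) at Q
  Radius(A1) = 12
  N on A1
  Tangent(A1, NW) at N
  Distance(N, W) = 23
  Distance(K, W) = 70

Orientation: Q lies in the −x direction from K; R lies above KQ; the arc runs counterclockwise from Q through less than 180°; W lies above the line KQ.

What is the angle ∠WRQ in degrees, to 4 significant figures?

173.8°

Checks: |RN| = 12.00 ✓; ∠(RN, NW) = 90.00° ✓; |NW| = 23.00 ✓; |KW| = 70.00 ✓.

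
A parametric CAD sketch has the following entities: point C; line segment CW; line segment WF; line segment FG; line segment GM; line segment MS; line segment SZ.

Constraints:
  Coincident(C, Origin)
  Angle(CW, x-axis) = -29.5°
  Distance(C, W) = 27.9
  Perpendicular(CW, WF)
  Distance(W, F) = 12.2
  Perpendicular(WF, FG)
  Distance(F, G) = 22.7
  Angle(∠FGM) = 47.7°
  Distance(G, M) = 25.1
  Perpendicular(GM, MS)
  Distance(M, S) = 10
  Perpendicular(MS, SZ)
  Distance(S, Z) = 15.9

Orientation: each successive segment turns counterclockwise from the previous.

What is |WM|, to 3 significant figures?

8.62

The perpendicularity gives FG at right angles to WF, so FG runs at 150°; with |FG| = 22.7, G = (10.5, 8.06). ∠FGM = 47.7° gives GM at -77.2° from the x-axis; with |GM| = 25.1, M = (16.1, -16.4). Then |WM| = |M − W| = 8.62.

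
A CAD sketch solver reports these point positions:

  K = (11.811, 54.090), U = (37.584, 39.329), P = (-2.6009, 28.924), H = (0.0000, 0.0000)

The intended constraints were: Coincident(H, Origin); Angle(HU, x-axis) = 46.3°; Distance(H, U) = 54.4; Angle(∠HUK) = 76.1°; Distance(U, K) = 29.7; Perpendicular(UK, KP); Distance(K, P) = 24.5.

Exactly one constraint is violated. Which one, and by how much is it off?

Distance(K, P) = 24.5 — off by 4.50.

H = (0.00, 0.00) ✓; HU at 46.30° ✓; |HU| = 54.40 ✓; ∠HUK = 76.10° ✓; |UK| = 29.70 ✓; ∠(UK, KP) = 90.00° ✓; |KP| = 29.00 ✗.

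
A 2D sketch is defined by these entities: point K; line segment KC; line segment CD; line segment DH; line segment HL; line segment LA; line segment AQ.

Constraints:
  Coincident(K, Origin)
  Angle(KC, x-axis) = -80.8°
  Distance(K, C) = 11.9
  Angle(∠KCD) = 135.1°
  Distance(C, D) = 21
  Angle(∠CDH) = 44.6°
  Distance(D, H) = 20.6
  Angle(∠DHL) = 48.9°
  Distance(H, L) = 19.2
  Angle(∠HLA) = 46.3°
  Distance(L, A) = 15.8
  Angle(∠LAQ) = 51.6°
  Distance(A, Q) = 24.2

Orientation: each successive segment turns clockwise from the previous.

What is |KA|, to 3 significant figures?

25.8

∠DHL = 48.9° gives HL at -32.2° from the x-axis; with |HL| = 19.2, L = (2.71, -18.7). ∠HLA = 46.3° gives LA at -166° from the x-axis; with |LA| = 15.8, A = (-12.6, -22.5). Then |KA| = |A − K| = 25.8.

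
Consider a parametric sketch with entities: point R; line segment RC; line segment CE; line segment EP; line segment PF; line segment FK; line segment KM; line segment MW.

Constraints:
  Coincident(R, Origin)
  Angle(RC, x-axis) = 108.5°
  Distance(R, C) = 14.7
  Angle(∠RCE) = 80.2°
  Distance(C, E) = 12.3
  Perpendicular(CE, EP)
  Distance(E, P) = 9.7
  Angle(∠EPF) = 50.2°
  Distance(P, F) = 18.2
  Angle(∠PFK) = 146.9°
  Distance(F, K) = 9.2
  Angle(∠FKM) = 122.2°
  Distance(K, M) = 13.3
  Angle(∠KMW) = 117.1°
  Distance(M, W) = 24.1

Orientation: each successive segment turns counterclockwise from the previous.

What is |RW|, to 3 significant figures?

38.9

R is at the origin; RC runs at 108.5° with length 14.7, so C = (-4.66, 13.9). ∠RCE = 80.2° gives CE at -152° from the x-axis; with |CE| = 12.3, E = (-15.5, 8.11). CE is perpendicular to EP, so EP runs at -61.7°; with |EP| = 9.7, P = (-10.9, -0.432). ∠EPF = 50.2° gives PF at 68.1° from the x-axis; with |PF| = 18.2, F = (-4.11, 16.5). ∠PFK = 146.9° gives FK at 101° from the x-axis; with |FK| = 9.2, K = (-5.89, 25.5). ∠FKM = 122.2° gives KM at 159° from the x-axis; with |KM| = 13.3, M = (-18.3, 30.2). ∠KMW = 117.1° gives MW at -138° from the x-axis; with |MW| = 24.1, W = (-36.2, 14.2). Then |RW| = |W − R| = 38.9.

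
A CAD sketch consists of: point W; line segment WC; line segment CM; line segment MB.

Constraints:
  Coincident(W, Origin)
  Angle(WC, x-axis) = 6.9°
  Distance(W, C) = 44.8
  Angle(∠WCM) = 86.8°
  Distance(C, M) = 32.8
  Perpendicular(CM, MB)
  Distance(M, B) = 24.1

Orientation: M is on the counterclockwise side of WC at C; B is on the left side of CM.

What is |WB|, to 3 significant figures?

36.7

W is at the origin; WC runs at 6.9° with length 44.8, so C = 44.8·(cos 6.9°, sin 6.9°) = (44.5, 5.38). ∠WCM = 86.8°, so CM runs at 6.9° + (180° − 86.8°) = 100° from the x-axis; with |CM| = 32.8, M = C + 32.8·(cos 100°, sin 100°) = (38.7, 37.7). CM ⟂ MB; with |MB| = 24.1 on the left of CM, B = M + 24.1·(-0.985, -0.175) = (15.0, 33.4). Then |WB| = |B − W| = 36.7.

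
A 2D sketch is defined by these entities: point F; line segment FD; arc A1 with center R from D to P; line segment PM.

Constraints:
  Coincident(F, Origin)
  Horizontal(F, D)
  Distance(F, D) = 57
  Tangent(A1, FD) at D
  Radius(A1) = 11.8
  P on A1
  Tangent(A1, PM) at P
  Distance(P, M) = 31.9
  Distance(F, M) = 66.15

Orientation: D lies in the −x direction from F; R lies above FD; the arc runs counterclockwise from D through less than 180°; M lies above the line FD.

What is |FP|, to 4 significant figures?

47.12

Checks: |RP| = 11.80 ✓; ∠(RP, PM) = 90.00° ✓; |PM| = 31.90 ✓; |FM| = 66.15 ✓.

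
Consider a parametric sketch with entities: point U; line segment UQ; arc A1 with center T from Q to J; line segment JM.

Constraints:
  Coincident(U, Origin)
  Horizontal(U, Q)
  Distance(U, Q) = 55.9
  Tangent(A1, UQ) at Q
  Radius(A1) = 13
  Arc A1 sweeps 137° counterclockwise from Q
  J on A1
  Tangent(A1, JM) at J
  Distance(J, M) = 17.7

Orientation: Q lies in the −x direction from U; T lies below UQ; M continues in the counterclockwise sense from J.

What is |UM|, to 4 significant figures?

62.30

On A1, Q sits at bearing 90° from T; a 137° counterclockwise sweep puts J at bearing 227°, so J = T + 13.0·(cos 227°, sin 227°) = (-64.77, -22.51). Since A1 is tangent to JM there, TJ ⟂ JM, so JM runs along (−sin 227°, cos 227°); with |JM| = 17.7, M = (-51.82, -34.58). Then |UM| = |M − U| = 62.30.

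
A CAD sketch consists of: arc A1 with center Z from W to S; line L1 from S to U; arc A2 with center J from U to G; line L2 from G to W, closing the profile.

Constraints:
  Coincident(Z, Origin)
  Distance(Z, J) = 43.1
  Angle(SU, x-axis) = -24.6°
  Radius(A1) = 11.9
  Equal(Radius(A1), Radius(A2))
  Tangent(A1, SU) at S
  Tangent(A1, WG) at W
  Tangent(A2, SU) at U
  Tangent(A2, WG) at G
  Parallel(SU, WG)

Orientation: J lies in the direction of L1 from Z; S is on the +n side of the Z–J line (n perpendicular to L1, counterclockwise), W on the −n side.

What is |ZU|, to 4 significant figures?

44.71

The slot axis is L1's direction at -24.6°, so u = (cos -24.6°, sin -24.6°) = (0.9092, -0.4163) and n = (−sin -24.6°, cos -24.6°) = (0.4163, 0.9092). Z is at the origin and J lies 43.1 along u from Z, so J = 43.1·u = (39.19, -17.94). Tangency of A1 to both parallel lines with radius 11.9 puts S and W at Z ± 11.9·n: S = (4.954, 10.82), W = (-4.954, -10.82). Equal radii place U and G the same way about J: U = J + 11.9·n = (44.14, -7.122), G = J − 11.9·n = (34.23, -28.76). Then |ZU| = |U − Z| = 44.71.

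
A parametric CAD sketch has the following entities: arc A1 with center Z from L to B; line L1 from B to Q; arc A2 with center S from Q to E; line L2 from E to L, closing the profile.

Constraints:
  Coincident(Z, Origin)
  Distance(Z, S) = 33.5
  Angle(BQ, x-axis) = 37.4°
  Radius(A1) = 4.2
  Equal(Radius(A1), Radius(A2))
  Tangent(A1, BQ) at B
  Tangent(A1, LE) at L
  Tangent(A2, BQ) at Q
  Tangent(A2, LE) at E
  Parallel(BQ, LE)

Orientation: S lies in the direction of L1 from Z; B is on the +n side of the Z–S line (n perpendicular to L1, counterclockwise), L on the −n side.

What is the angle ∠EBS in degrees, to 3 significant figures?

6.93°

The slot axis is L1's direction at 37.4°, so u = (cos 37.4°, sin 37.4°) = (0.794, 0.607) and n = (−sin 37.4°, cos 37.4°) = (-0.607, 0.794). Z is at the origin and S lies 33.5 along u from Z, so S = 33.5·u = (26.6, 20.3). Tangency of A1 to both parallel lines with radius 4.2 puts B and L at Z ± 4.2·n: B = (-2.55, 3.34), L = (2.55, -3.34). Equal radii place Q and E the same way about S: Q = S + 4.2·n = (24.1, 23.7), E = S − 4.2·n = (29.2, 17.0). Then cos ∠EBS = BE·BS / (|BE||BS|), giving 6.93°.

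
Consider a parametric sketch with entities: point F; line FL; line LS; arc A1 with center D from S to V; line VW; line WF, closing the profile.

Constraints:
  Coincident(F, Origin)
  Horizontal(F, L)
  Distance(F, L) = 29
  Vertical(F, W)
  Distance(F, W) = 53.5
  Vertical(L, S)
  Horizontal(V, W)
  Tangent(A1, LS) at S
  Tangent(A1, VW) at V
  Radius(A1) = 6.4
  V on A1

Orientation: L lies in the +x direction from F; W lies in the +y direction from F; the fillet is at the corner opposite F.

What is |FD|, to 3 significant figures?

52.2

F is at the origin; FL is horizontal with |FL| = 29.0 and L on the +x side, so L = (29.0, 0.00). FW is vertical with |FW| = 53.5 and W on the +y side, so W = (0.00, 53.5). The virtual corner opposite F is at (29.0, 53.5). Since A1 is tangent to LS there, DS ⟂ LS and tangency of A1 to VW means the radius DV is perpendicular to VW, with radius 6.4, so the center D sits 6.4 in from both sides at D = (22.6, 47.1). Then |FD| = |D − F| = 52.2.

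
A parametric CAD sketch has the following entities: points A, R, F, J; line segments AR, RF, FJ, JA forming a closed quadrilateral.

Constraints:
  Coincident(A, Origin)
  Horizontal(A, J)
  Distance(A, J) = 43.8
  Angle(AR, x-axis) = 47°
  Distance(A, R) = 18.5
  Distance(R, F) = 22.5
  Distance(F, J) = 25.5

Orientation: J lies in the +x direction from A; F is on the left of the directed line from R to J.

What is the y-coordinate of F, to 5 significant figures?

23.092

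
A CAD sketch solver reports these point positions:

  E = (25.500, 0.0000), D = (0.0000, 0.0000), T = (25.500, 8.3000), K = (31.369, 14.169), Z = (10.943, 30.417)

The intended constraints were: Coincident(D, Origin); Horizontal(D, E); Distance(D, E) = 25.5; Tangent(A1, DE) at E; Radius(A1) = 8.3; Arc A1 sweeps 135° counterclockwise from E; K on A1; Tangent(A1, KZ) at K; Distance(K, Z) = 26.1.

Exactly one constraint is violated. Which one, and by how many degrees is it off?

Tangent(A1, KZ) at K — off by 6.50°.

D = (0.00, 0.00) ✓; D.y = 0.00, E.y = 0.00 ✓; |DE| = 25.50 ✓; ∠(TE, ED) = 90.00° ✓; |TE| = 8.300 ✓; bearing(T→K) − bearing(T→E) = 135.0° ✓; |TK| = 8.300 ✓; ∠(TK, KZ) = 83.50° ✗; |KZ| = 26.10 ✓.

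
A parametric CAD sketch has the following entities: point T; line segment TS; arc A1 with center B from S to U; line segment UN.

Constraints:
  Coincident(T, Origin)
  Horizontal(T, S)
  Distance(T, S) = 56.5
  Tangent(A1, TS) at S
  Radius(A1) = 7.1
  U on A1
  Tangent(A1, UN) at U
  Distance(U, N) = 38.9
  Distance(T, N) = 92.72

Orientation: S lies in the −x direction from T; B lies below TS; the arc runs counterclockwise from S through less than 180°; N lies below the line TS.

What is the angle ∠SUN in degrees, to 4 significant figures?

154.9°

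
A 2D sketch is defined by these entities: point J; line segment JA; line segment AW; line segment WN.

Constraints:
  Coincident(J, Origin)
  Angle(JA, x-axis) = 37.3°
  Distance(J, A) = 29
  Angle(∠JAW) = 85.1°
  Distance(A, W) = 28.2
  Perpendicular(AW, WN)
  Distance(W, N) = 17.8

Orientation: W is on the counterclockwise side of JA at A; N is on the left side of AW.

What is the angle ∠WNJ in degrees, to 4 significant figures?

113.3°

J is at the origin; JA runs at 37.3° with length 29.0, so A = 29.0·(cos 37.3°, sin 37.3°) = (23.07, 17.57). ∠JAW = 85.1°, so AW runs at 37.3° + (180° − 85.1°) = 132.2° from the x-axis; with |AW| = 28.2, W = A + 28.2·(cos 132.2°, sin 132.2°) = (4.126, 38.46). AW is perpendicular to WN; with |WN| = 17.8 on the left of AW, N = W + 17.8·(-0.7408, -0.6717) = (-9.060, 26.51). Then cos ∠WNJ = NW·NJ / (|NW||NJ|), giving 113.3°.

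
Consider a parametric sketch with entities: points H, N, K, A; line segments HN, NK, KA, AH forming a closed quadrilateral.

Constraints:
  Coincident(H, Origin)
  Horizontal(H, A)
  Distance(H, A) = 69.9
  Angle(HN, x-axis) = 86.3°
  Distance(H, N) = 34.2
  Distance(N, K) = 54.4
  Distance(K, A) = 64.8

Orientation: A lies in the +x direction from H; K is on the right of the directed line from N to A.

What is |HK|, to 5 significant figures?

21.572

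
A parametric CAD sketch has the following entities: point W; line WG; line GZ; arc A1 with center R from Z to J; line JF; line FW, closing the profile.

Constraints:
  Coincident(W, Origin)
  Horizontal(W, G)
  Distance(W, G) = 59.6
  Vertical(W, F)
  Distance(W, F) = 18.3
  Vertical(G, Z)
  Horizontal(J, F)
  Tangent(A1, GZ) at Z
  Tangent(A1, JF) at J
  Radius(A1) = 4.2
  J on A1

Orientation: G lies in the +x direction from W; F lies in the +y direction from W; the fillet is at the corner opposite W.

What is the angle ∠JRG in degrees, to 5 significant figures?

163.41°

W is at the origin; WG is horizontal with |WG| = 59.6 and G on the +x side, so G = (59.600, 0.0000). W and F share the same x with |WF| = 18.3 and F on the +y side, so F = (0.0000, 18.300). The virtual corner opposite W is at (59.600, 18.300). The tangent condition forces RZ to be normal to GZ and since A1 is tangent to JF there, RJ ⟂ JF, with radius 4.2, so the center R sits 4.2 in from both sides at R = (55.400, 14.100). That places the tangent points at Z = (59.600, 14.100) on GZ and J = (55.400, 18.300) on JF. Then cos ∠JRG = RJ·RG / (|RJ||RG|), giving 163.41°.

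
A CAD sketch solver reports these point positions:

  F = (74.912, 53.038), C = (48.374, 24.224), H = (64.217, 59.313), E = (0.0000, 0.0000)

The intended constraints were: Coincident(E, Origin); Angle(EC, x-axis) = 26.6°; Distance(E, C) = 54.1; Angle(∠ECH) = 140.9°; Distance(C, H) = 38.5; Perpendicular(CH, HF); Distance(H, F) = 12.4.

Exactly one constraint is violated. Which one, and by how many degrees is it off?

Perpendicular(CH, HF) — off by 6.10°.

E = (0.00, 0.00) ✓; EC at 26.60° ✓; |EC| = 54.10 ✓; ∠ECH = 140.9° ✓; |CH| = 38.50 ✓; ∠(CH, HF) = 96.10° ✗; |HF| = 12.40 ✓.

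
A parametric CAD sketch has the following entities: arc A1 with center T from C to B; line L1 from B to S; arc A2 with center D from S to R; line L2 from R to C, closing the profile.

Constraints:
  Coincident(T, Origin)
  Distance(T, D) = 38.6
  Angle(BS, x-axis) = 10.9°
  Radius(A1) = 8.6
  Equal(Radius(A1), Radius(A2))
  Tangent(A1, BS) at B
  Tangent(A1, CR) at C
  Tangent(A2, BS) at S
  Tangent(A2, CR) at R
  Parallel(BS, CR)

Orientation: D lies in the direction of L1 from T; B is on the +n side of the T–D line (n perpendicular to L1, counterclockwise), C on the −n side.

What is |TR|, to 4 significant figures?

39.55

The slot axis is L1's direction at 10.9°, so u = (cos 10.9°, sin 10.9°) = (0.9820, 0.1891) and n = (−sin 10.9°, cos 10.9°) = (-0.1891, 0.9820). T is at the origin and D lies 38.6 along u from T, so D = 38.6·u = (37.90, 7.299). Tangency of A1 to both parallel lines with radius 8.6 puts B and C at T ± 8.6·n: B = (-1.626, 8.445), C = (1.626, -8.445). Equal radii place S and R the same way about D: S = D + 8.6·n = (36.28, 15.74), R = D − 8.6·n = (39.53, -1.146). Then |TR| = |R − T| = 39.55.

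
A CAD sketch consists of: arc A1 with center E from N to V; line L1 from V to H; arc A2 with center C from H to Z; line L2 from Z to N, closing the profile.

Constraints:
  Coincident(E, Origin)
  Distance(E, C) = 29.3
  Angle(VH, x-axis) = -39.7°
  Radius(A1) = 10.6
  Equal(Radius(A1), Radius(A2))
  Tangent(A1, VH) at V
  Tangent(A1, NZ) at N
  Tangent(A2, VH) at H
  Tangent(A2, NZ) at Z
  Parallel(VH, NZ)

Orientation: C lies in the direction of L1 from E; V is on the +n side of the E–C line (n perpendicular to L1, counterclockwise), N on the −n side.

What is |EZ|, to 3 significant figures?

31.2

The slot axis is L1's direction at -39.7°, so u = (cos -39.7°, sin -39.7°) = (0.769, -0.639) and n = (−sin -39.7°, cos -39.7°) = (0.639, 0.769). E is at the origin and C lies 29.3 along u from E, so C = 29.3·u = (22.5, -18.7). Tangency of A1 to both parallel lines with radius 10.6 puts V and N at E ± 10.6·n: V = (6.77, 8.16), N = (-6.77, -8.16). Equal radii place H and Z the same way about C: H = C + 10.6·n = (29.3, -10.6), Z = C − 10.6·n = (15.8, -26.9). Then |EZ| = |Z − E| = 31.2.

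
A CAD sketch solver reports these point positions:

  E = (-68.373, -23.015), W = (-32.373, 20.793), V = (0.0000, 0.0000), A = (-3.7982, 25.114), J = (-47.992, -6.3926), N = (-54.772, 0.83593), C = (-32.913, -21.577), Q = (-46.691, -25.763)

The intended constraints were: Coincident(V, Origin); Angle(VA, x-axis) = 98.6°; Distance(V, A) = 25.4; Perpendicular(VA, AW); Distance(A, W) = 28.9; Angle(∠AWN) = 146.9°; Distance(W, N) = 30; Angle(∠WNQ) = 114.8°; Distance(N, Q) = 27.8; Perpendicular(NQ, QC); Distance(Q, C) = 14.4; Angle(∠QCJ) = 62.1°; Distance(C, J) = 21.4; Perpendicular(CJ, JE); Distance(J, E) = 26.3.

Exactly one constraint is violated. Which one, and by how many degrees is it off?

Perpendicular(CJ, JE) — off by 5.60°.

V = (0.00, 0.00) ✓; VA at 98.60° ✓; |VA| = 25.40 ✓; ∠(VA, AW) = 90.00° ✓; |AW| = 28.90 ✓; ∠AWN = 146.9° ✓; |WN| = 30.00 ✓; ∠WNQ = 114.8° ✓; |NQ| = 27.80 ✓; ∠(NQ, QC) = 90.00° ✓; |QC| = 14.40 ✓; ∠QCJ = 62.10° ✓; |CJ| = 21.40 ✓; ∠(CJ, JE) = 84.40° ✗; |JE| = 26.30 ✓.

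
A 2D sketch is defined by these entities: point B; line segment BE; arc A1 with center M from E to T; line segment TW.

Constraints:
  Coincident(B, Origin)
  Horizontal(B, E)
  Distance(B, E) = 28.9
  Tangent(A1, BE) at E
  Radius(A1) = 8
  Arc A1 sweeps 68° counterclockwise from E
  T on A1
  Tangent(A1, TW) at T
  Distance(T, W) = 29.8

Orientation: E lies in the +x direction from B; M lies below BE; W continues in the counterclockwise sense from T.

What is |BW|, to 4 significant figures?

34.23

On A1, E sits at bearing 90° from M; a 68° counterclockwise sweep puts T at bearing 158°, so T = M + 8.0·(cos 158°, sin 158°) = (21.48, -5.003). Tangency of A1 to TW means the radius MT is perpendicular to TW, so TW runs along (−sin 158°, cos 158°); with |TW| = 29.8, W = (10.32, -32.63). Then |BW| = |W − B| = 34.23.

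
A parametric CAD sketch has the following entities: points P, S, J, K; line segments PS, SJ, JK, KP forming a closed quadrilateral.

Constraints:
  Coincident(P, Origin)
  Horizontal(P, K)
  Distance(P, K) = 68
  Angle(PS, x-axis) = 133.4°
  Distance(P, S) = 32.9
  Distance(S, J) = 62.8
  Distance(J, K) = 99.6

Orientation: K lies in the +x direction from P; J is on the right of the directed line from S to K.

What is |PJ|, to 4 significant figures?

45.54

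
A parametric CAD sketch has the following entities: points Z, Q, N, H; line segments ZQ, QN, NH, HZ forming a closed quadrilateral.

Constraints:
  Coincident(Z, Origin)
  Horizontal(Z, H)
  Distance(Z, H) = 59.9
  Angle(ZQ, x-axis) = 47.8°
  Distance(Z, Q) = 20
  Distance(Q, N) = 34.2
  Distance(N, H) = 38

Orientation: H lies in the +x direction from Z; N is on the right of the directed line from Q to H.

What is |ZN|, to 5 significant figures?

31.014

Z is at the origin; ZH is horizontal with |ZH| = 59.9 and H in +x, so H = (59.9, 0). ZQ runs at 47.8° with |ZQ| = 20.0, so Q = (13.434, 14.816). N is determined by |QN| = 34.2 and |NH| = 38.0 together: it lies at the intersection of circle(Q, 34.2) and circle(H, 38.0). With |QH| = 48.771, the foot of the radical line on QH is 21.573 from Q and the perpendicular offset is √(34.2² − 21.573²) = 26.538. Taking the right-of-QH solution: N = (25.925, -17.021).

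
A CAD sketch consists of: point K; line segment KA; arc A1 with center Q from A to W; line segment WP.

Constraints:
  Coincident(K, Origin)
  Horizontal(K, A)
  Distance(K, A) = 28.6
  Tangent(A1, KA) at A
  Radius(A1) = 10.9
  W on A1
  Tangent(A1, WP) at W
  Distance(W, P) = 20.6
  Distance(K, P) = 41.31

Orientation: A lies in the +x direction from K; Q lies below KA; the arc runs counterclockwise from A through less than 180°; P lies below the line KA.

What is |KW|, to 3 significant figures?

22.9

Checks: |QW| = 10.90 ✓; ∠(QW, WP) = 90.00° ✓; |WP| = 20.60 ✓; |KP| = 41.31 ✓.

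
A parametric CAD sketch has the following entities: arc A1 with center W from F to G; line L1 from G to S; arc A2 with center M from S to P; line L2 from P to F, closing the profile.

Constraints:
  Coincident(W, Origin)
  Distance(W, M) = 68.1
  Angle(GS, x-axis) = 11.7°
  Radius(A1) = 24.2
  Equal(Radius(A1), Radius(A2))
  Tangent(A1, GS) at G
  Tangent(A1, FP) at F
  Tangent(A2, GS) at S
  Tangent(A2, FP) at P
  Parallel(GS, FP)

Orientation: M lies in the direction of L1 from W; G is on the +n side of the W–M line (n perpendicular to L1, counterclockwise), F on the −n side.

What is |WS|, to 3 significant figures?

72.3

The slot axis is L1's direction at 11.7°, so u = (cos 11.7°, sin 11.7°) = (0.979, 0.203) and n = (−sin 11.7°, cos 11.7°) = (-0.203, 0.979). W is at the origin and M lies 68.1 along u from W, so M = 68.1·u = (66.7, 13.8). Tangency of A1 to both parallel lines with radius 24.2 puts G and F at W ± 24.2·n: G = (-4.91, 23.7), F = (4.91, -23.7). Equal radii place S and P the same way about M: S = M + 24.2·n = (61.8, 37.5), P = M − 24.2·n = (71.6, -9.89). Then |WS| = |S − W| = 72.3.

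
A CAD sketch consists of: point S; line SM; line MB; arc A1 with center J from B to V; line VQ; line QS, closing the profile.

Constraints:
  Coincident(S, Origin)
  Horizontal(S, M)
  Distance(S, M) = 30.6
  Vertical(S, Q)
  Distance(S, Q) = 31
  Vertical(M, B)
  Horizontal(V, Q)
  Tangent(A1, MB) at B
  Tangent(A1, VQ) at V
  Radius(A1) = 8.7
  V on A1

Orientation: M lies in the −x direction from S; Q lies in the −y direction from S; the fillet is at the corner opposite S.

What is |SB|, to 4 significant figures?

37.86

S is at the origin; S and M share the same y with |SM| = 30.6 and M on the −x side, so M = (-30.60, 0.000). S and Q share the same x with |SQ| = 31.0 and Q on the −y side, so Q = (0.000, -31.00). The virtual corner opposite S is at (-30.60, -31.00). Since A1 is tangent to MB there, JB ⟂ MB and A1 meets VQ tangentially, so JV is at right angles to VQ, with radius 8.7, so the center J sits 8.7 in from both sides at J = (-21.90, -22.30). That places the tangent points at B = (-30.60, -22.30) on MB and V = (-21.90, -31.00) on VQ. Then |SB| = |B − S| = 37.86.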